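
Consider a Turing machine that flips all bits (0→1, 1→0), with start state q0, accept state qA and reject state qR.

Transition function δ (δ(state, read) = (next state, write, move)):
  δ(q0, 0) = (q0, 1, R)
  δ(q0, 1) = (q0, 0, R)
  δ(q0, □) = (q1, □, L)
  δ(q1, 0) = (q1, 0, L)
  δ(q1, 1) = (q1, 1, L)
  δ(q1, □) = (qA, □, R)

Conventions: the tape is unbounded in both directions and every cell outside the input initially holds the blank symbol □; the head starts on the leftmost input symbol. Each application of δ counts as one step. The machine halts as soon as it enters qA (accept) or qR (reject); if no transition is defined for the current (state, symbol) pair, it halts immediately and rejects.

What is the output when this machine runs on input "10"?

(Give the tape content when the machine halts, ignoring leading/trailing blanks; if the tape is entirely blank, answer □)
Step 0: [q0]10 (head at position 0)
Step 1: δ(q0, 1) = (q0, 0, R)  ⊢  0[q0]0 (head at position 1)
Step 2: δ(q0, 0) = (q0, 1, R)  ⊢  01[q0]□ (head at position 2)
Step 3: δ(q0, □) = (q1, □, L)  ⊢  0[q1]1□ (head at position 1)
Step 4: δ(q1, 1) = (q1, 1, L)  ⊢  [q1]01□ (head at position 0)
Step 5: δ(q1, 0) = (q1, 0, L)  ⊢  [q1]□01□ (head at position -1)
Step 6: δ(q1, □) = (qA, □, R)  ⊢  □[qA]01□ (head at position 0)
The machine is in qA, so it halts and accepts.
Tape content when halted (ignoring surrounding blanks): 01

Final answer: Output: 01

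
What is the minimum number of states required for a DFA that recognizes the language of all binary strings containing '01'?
Language: binary strings containing '01'
Lower bound (Myhill–Nerode): the prefixes ε, 0, 01 are pairwise distinguishable:
  ε vs 01: suffix ε distinguishes them (ε is rejected, 01 is accepted)
  0 vs 01: suffix ε distinguishes them (0 is rejected, 01 is accepted)
  ε vs 0: suffix 1 distinguishes them (ε·1 = 1 is rejected, 0·1 = 01 is accepted)
So any DFA needs at least 3 states.
Upper bound: a DFA with 3 states exists (one state per class above: 'no progress', 'last symbol 0', and 'seen 01' (accepting sink)).
Minimum states: 3

Final answer: 3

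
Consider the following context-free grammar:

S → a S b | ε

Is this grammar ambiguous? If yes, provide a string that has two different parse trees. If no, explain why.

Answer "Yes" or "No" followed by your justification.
At every step exactly one production applies: if the remaining string to generate is non-empty it starts with a and ends with b, forcing S → a S b; if it is empty, S → ε is forced. Hence each string a^n b^n has exactly one derivation (S → a S b applied n times, then S → ε) and one parse tree.

Final answer: No - the grammar is unambiguous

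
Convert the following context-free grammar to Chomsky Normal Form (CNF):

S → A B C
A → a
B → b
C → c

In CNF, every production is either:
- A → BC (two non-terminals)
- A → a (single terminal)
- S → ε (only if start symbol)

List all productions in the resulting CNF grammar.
The grammar has no ε-productions or unit productions to eliminate.
A → a is already in CNF (single terminal) – keep it.
B → b is already in CNF (single terminal) – keep it.
C → c is already in CNF (single terminal) – keep it.
S → A B C has 3 symbols on the right: break it into binary productions S → A X0, X0 → B C.
Resulting CNF grammar (5 productions): A → a; B → b; C → c; S → A X0; X0 → B C

Final answer: A → a; B → b; C → c; S → A X0; X0 → B C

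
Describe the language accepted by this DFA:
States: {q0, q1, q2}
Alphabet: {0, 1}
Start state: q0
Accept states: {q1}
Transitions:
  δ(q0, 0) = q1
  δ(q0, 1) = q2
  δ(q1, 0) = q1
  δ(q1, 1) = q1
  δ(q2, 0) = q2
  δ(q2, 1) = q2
Analyzing the DFA structure:
Start state: q0
Accept states: {q1}
Interpreting what each state remembers (checking against the transitions):
  q0: nothing has been read yet
  q1: the first symbol was 0
  q2: the first symbol was 1 (trap state)
  δ(q0, 0): in q0 (nothing has been read yet), after reading 0 we have: the first symbol was 0 → q1
  δ(q0, 1): in q0 (nothing has been read yet), after reading 1 we have: the first symbol was 1 (trap state) → q2
  δ(q1, 0): in q1 (the first symbol was 0), after reading 0 we have: the first symbol was 0 → q1
  δ(q1, 1): in q1 (the first symbol was 0), after reading 1 we have: the first symbol was 0 → q1
  δ(q2, 0): in q2 (the first symbol was 1 (trap state)), after reading 0 we have: the first symbol was 1 (trap state) → q2
  δ(q2, 1): in q2 (the first symbol was 1 (trap state)), after reading 1 we have: the first symbol was 1 (trap state) → q2
A string is accepted iff it ends in {q1}, i.e. the first symbol was 0.
Language: All binary strings starting with 0

Final answer: All binary strings starting with 0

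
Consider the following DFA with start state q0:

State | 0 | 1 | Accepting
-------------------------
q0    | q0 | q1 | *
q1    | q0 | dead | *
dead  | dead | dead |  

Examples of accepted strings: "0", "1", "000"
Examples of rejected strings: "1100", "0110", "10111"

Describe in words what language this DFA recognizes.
binary strings with no two consecutive 1s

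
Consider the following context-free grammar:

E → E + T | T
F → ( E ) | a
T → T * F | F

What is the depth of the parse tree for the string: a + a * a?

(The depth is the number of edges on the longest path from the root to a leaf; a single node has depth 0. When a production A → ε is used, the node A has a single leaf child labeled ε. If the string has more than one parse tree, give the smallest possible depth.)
The grammar is unambiguous; the parse tree of a + a * a is:
E → E + T at the root (depth 0).
  Left E (depth 1) → T (2) → F (3) → a (4).
  Right T (depth 1) → T * F; that T (2) → F (3) → a (4); F (2) → a (3).
The longest root-to-leaf paths have 4 edges.
Depth = 4.

Final answer: 4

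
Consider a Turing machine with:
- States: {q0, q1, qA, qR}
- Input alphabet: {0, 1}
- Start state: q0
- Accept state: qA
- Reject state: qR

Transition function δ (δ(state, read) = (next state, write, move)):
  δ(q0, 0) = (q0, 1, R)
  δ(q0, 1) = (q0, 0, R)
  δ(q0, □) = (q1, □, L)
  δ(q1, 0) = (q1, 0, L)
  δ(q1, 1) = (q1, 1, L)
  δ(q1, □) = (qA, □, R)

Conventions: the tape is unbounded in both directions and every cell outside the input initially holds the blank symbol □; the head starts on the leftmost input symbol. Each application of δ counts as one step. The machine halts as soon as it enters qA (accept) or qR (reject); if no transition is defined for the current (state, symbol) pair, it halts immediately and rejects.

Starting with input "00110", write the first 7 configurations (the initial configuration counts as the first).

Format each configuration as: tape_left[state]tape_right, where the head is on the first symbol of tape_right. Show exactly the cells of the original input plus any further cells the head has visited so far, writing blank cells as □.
Step 0: [q0]00110 (head at position 0)
Step 1: δ(q0, 0) = (q0, 1, R)  ⊢  1[q0]0110 (head at position 1)
Step 2: δ(q0, 0) = (q0, 1, R)  ⊢  11[q0]110 (head at position 2)
Step 3: δ(q0, 1) = (q0, 0, R)  ⊢  110[q0]10 (head at position 3)
Step 4: δ(q0, 1) = (q0, 0, R)  ⊢  1100[q0]0 (head at position 4)
Step 5: δ(q0, 0) = (q0, 1, R)  ⊢  11001[q0]□ (head at position 5)
Step 6: δ(q0, □) = (q1, □, L)  ⊢  1100[q1]1□ (head at position 4)

Final answer: [q0]00110 ⊢ 1[q0]0110 ⊢ 11[q0]110 ⊢ 110[q0]10 ⊢ 1100[q0]0 ⊢ 11001[q0]□ ⊢ 1100[q1]1□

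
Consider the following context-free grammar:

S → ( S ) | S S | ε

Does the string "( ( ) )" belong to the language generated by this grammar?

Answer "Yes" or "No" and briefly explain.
A derivation exists: S ⇒ ( S ) ⇒ ( ( S ) ) ⇒ ( ( ) ) (using S → ( S ) twice, then S → ε).

Final answer: Yes - a valid derivation exists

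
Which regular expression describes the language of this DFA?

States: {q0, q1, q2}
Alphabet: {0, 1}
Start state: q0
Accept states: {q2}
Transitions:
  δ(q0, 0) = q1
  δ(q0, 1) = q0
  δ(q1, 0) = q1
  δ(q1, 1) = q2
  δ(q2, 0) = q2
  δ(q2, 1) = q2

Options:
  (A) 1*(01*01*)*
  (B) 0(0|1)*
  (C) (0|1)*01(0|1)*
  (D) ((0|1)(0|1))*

Testing sample strings against the DFA:
  '111' -> rejected
  '0110' -> accepted
  '10110' -> accepted
  '101' -> accepted
Checking each option for a counterexample:
  (A) 1*(01*01*)*: ε is rejected by the DFA but matches the regex → eliminated
  (B) 0(0|1)*: '0' is rejected by the DFA but matches the regex → eliminated
  (C) (0|1)*01(0|1)*: agrees with the DFA on all strings of length ≤ 4
  (D) ((0|1)(0|1))*: ε is rejected by the DFA but matches the regex → eliminated
Only (C) (0|1)*01(0|1)* is consistent with the DFA.

Final answer: (C) (0|1)*01(0|1)*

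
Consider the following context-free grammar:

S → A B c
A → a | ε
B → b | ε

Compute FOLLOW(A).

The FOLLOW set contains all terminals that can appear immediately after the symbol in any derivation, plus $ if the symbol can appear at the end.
A occurs in S → A B c followed by B c. Add FIRST(B) minus ε = {b}; B is nullable (B → ε), so what follows B can also follow A: the terminal c. FOLLOW(A) = {b, c}.

Final answer: {b, c}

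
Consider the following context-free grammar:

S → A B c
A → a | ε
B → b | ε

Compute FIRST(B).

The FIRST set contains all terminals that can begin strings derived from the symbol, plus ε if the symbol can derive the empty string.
B → b contributes b; B → ε makes B nullable, contributing ε. FIRST(B) = {b, ε}.

Final answer: {b, ε}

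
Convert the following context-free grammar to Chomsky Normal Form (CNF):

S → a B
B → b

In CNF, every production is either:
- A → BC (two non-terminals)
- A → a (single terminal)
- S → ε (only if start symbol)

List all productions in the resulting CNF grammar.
The grammar has no ε-productions or unit productions to eliminate.
S → a B has terminal a in a right-hand side of length ≥ 2: introduce T_a → a and use T_a in place of a.
B → b is already in CNF (single terminal) – keep it.
S → a B becomes S → T_a B.
Resulting CNF grammar (3 productions): T_a → a; B → b; S → T_a B

Final answer: T_a → a; B → b; S → T_a B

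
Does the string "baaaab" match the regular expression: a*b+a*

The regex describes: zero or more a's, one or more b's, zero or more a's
No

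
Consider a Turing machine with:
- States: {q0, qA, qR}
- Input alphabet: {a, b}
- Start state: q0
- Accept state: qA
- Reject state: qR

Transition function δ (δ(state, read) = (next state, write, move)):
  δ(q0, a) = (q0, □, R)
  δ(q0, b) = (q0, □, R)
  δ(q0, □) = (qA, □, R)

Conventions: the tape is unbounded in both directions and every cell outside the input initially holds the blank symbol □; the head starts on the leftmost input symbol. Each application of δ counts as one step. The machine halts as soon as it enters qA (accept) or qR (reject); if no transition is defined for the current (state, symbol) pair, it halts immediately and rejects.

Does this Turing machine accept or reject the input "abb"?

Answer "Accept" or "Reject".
Step 0: [q0]abb (head at position 0)
Step 1: δ(q0, a) = (q0, □, R)  ⊢  □[q0]bb (head at position 1)
Step 2: δ(q0, b) = (q0, □, R)  ⊢  □□[q0]b (head at position 2)
Step 3: δ(q0, b) = (q0, □, R)  ⊢  □□□[q0]□ (head at position 3)
Step 4: δ(q0, □) = (qA, □, R)  ⊢  □□□□[qA]□ (head at position 4)
The machine is in qA, so it halts and accepts.

Final answer: Accept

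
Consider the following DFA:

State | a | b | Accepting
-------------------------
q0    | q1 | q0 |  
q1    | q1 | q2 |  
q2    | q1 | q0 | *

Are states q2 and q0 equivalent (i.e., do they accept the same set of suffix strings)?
Try the suffix ε (the empty string).
From q2: q2 — accepting.
From q0: q0 — not accepting.
The two states disagree on this suffix, so they are not equivalent.

Final answer: No. Distinguishing string: ε (the empty string) - accepted from q2 but not from q0.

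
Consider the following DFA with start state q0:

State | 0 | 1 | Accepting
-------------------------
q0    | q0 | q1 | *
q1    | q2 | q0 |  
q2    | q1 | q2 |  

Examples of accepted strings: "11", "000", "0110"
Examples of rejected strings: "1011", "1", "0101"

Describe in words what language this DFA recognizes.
binary numbers divisible by 3 (treating the string as a binary integer; leading zeros allowed, the empty string counts as 0)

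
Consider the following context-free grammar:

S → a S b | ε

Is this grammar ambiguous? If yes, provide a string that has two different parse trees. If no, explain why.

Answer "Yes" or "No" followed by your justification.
At every step exactly one production applies: if the remaining string to generate is non-empty it starts with a and ends with b, forcing S → a S b; if it is empty, S → ε is forced. Hence each string a^n b^n has exactly one derivation (S → a S b applied n times, then S → ε) and one parse tree.

Final answer: No - the grammar is unambiguous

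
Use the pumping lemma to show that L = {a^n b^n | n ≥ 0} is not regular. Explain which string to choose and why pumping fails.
Language: L = {a^n b^n | n ≥ 0} (equal numbers of a's followed by b's)
Step 1: Assume for contradiction that L is regular, with pumping length p.
Step 2: Choose s = a^p b^p. Then s ∈ L (it has p a's followed by p b's) and |s| ≥ p.
Step 3: Consider any decomposition s = xyz with |xy| ≤ p and |y| > 0. Since |xy| ≤ p and the first p symbols of s are all a's, y = a^k for some k with 1 ≤ k ≤ p.
Step 4: Pumping up (i = 2): xy²z = a^(p+k) b^p, which has more a's than b's, so xy²z ∉ L.
This contradicts the pumping lemma, so L is not regular.

Final answer: Choose s = a^p b^p. Since |xy| ≤ p, y = a^k with k ≥ 1. Then xy²z = a^(p+k) b^p ∉ L.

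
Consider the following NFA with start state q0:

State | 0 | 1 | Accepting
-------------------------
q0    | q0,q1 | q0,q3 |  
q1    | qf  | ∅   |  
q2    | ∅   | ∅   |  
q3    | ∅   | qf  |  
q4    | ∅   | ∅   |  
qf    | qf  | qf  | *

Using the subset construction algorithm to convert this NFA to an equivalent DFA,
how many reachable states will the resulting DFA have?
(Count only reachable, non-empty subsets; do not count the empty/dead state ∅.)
Start subset: {q0}
{q0}: on 0 → {q0, q1}, on 1 → {q0, q3}
{q0, q1}: on 0 → {q0, q1, qf}, on 1 → {q0, q3}
{q0, q3}: on 0 → {q0, q1}, on 1 → {q0, q3, qf}
{q0, q1, qf}: on 0 → {q0, q1, qf}, on 1 → {q0, q3, qf}
{q0, q3, qf}: on 0 → {q0, q1, qf}, on 1 → {q0, q3, qf}
Reachable non-empty subsets: {q0}, {q0, q1}, {q0, q3}, {q0, q1, qf}, {q0, q3, qf} — 5 in total.

Final answer: 5 states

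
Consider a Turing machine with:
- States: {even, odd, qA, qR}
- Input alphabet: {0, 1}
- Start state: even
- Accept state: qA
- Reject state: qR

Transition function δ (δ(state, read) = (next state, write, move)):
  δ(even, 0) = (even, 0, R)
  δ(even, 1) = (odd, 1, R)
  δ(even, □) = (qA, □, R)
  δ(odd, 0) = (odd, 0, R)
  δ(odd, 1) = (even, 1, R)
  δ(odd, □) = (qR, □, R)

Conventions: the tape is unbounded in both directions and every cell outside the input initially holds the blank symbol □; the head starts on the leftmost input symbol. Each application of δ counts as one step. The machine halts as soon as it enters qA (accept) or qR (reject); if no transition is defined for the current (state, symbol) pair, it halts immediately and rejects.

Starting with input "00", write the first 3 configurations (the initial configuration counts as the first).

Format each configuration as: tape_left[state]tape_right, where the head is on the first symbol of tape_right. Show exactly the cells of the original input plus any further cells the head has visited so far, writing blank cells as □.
Step 0: [even]00 (head at position 0)
Step 1: δ(even, 0) = (even, 0, R)  ⊢  0[even]0 (head at position 1)
Step 2: δ(even, 0) = (even, 0, R)  ⊢  00[even]□ (head at position 2)

Final answer: [even]00 ⊢ 0[even]0 ⊢ 00[even]□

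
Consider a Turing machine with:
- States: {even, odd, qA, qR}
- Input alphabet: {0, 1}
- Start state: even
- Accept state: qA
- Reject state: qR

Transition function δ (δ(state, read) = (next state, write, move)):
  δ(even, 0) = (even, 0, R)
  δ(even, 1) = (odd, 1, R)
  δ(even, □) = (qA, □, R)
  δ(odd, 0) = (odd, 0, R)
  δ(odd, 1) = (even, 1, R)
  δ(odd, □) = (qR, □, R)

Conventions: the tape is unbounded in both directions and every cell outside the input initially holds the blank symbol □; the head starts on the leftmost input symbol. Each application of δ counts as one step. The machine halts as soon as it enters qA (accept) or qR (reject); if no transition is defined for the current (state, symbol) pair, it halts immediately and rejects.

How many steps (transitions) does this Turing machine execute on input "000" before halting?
Step 0: [even]000 (head at position 0)
Step 1: δ(even, 0) = (even, 0, R)  ⊢  0[even]00 (head at position 1)
Step 2: δ(even, 0) = (even, 0, R)  ⊢  00[even]0 (head at position 2)
Step 3: δ(even, 0) = (even, 0, R)  ⊢  000[even]□ (head at position 3)
Step 4: δ(even, □) = (qA, □, R)  ⊢  000□[qA]□ (head at position 4)
The machine is in qA, so it halts and accepts.
Number of transitions executed: 4.

Final answer: 4 steps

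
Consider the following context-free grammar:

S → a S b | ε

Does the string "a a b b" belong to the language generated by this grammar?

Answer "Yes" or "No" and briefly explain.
A derivation exists: S ⇒ a S b ⇒ a a S b b ⇒ a a b b (using S → a S b twice, then S → ε).

Final answer: Yes - a valid derivation exists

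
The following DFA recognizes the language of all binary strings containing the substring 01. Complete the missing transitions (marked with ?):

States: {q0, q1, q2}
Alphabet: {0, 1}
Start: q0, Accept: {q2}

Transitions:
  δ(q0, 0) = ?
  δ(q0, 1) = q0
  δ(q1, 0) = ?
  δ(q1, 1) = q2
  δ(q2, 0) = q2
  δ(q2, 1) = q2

What each state remembers (consistent with the given transitions and accept states):
  q0: 01 not seen yet and the last symbol was not 0
  q1: 01 not seen yet and the last symbol was 0
  q2: the substring 01 has already been seen
Filling in the missing entries:
  δ(q0, 0): in q0 (01 not seen yet and the last symbol was not 0), after reading 0 we have: 01 not seen yet and the last symbol was 0 → q1
  δ(q1, 0): in q1 (01 not seen yet and the last symbol was 0), after reading 0 we have: 01 not seen yet and the last symbol was 0 → q1

Final answer: δ(q0, 0) = q1; δ(q1, 0) = q1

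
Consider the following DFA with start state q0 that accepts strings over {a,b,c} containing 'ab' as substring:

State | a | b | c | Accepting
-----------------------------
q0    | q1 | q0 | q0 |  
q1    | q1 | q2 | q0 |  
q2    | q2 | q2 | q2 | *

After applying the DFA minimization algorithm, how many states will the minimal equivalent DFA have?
All 3 states are reachable from q0, so none can be removed as unreachable.
Table-filling: first mark every (accepting, non-accepting) pair as distinguishable (accepting: {q2}; non-accepting: {q0, q1}).
Round 1: (q0, q1) on 'b' go to q0 and q2, already distinguishable → mark.
Every pair of states is distinguishable, so the DFA is already minimal.
Equivalence classes: {q0}, {q1}, {q2} → 3 states.

Final answer: 3 states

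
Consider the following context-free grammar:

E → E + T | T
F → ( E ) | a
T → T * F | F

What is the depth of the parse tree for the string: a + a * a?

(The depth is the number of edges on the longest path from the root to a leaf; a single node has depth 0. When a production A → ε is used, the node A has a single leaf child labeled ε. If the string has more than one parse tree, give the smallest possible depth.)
The grammar is unambiguous; the parse tree of a + a * a is:
E → E + T at the root (depth 0).
  Left E (depth 1) → T (2) → F (3) → a (4).
  Right T (depth 1) → T * F; that T (2) → F (3) → a (4); F (2) → a (3).
The longest root-to-leaf paths have 4 edges.
Depth = 4.

Final answer: 4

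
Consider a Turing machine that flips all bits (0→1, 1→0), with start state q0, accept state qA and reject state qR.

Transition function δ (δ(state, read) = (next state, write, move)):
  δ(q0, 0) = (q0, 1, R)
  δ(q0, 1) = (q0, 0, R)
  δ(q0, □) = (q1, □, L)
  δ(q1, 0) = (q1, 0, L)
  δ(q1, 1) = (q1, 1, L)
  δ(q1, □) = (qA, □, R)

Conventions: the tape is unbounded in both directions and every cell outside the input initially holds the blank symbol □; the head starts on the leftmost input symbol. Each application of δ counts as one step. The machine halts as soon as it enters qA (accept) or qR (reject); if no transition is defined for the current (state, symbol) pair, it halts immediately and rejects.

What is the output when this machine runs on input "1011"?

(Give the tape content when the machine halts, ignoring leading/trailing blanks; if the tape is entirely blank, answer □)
Step 0: [q0]1011 (head at position 0)
Step 1: δ(q0, 1) = (q0, 0, R)  ⊢  0[q0]011 (head at position 1)
Step 2: δ(q0, 0) = (q0, 1, R)  ⊢  01[q0]11 (head at position 2)
Step 3: δ(q0, 1) = (q0, 0, R)  ⊢  010[q0]1 (head at position 3)
Step 4: δ(q0, 1) = (q0, 0, R)  ⊢  0100[q0]□ (head at position 4)
Step 5: δ(q0, □) = (q1, □, L)  ⊢  010[q1]0□ (head at position 3)
Step 6: δ(q1, 0) = (q1, 0, L)  ⊢  01[q1]00□ (head at position 2)
Step 7: δ(q1, 0) = (q1, 0, L)  ⊢  0[q1]100□ (head at position 1)
Step 8: δ(q1, 1) = (q1, 1, L)  ⊢  [q1]0100□ (head at position 0)
Step 9: δ(q1, 0) = (q1, 0, L)  ⊢  [q1]□0100□ (head at position -1)
Step 10: δ(q1, □) = (qA, □, R)  ⊢  □[qA]0100□ (head at position 0)
The machine is in qA, so it halts and accepts.
Tape content when halted (ignoring surrounding blanks): 0100

Final answer: Output: 0100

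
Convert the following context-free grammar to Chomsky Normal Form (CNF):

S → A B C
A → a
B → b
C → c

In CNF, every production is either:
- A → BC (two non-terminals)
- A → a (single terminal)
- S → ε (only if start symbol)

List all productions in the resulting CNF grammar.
The grammar has no ε-productions or unit productions to eliminate.
A → a is already in CNF (single terminal) – keep it.
B → b is already in CNF (single terminal) – keep it.
C → c is already in CNF (single terminal) – keep it.
S → A B C has 3 symbols on the right: break it into binary productions S → A X0, X0 → B C.
Resulting CNF grammar (5 productions): A → a; B → b; C → c; S → A X0; X0 → B C

Final answer: A → a; B → b; C → c; S → A X0; X0 → B C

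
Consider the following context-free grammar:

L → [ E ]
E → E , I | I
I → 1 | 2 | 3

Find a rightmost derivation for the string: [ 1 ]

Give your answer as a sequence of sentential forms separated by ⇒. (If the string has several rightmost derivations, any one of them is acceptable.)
Start with L.
Step 1: the rightmost non-terminal is L; apply L → [ E ]:  [ E ]
Step 2: the rightmost non-terminal is E; apply E → I:  [ I ]
Step 3: the rightmost non-terminal is I; apply I → 1:  [ 1 ]

Final answer: L ⇒ [ E ] ⇒ [ I ] ⇒ [ 1 ]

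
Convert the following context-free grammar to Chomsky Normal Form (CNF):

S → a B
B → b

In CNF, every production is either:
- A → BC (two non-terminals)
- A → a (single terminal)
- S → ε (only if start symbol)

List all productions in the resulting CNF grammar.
The grammar has no ε-productions or unit productions to eliminate.
S → a B has terminal a in a right-hand side of length ≥ 2: introduce T_a → a and use T_a in place of a.
B → b is already in CNF (single terminal) – keep it.
S → a B becomes S → T_a B.
Resulting CNF grammar (3 productions): T_a → a; B → b; S → T_a B

Final answer: T_a → a; B → b; S → T_a B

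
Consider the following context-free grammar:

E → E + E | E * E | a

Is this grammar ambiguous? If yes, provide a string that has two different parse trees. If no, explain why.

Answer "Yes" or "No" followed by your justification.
Two different leftmost derivations of a + a * a:
  (1) E ⇒ E + E ⇒ a + E ⇒ a + E * E ⇒ a + a * E ⇒ a + a * a   (tree groups a + (a * a))
  (2) E ⇒ E * E ⇒ E + E * E ⇒ a + E * E ⇒ a + a * E ⇒ a + a * a   (tree groups (a + a) * a)
Two distinct leftmost derivations = two distinct parse trees, so the grammar is ambiguous.

Final answer: Yes - the string 'a + a * a' has two distinct leftmost derivations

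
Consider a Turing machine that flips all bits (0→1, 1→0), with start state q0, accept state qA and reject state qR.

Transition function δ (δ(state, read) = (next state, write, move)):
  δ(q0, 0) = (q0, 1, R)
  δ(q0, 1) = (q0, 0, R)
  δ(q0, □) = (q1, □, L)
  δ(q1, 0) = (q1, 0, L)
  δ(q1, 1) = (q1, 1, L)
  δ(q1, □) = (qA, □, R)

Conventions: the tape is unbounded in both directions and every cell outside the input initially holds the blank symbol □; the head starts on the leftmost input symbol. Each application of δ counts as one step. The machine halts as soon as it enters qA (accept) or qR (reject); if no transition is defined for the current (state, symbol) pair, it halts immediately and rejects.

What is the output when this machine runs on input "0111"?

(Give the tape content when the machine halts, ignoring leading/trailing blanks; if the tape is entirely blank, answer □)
Step 0: [q0]0111 (head at position 0)
Step 1: δ(q0, 0) = (q0, 1, R)  ⊢  1[q0]111 (head at position 1)
Step 2: δ(q0, 1) = (q0, 0, R)  ⊢  10[q0]11 (head at position 2)
Step 3: δ(q0, 1) = (q0, 0, R)  ⊢  100[q0]1 (head at position 3)
Step 4: δ(q0, 1) = (q0, 0, R)  ⊢  1000[q0]□ (head at position 4)
Step 5: δ(q0, □) = (q1, □, L)  ⊢  100[q1]0□ (head at position 3)
Step 6: δ(q1, 0) = (q1, 0, L)  ⊢  10[q1]00□ (head at position 2)
Step 7: δ(q1, 0) = (q1, 0, L)  ⊢  1[q1]000□ (head at position 1)
Step 8: δ(q1, 0) = (q1, 0, L)  ⊢  [q1]1000□ (head at position 0)
Step 9: δ(q1, 1) = (q1, 1, L)  ⊢  [q1]□1000□ (head at position -1)
Step 10: δ(q1, □) = (qA, □, R)  ⊢  □[qA]1000□ (head at position 0)
The machine is in qA, so it halts and accepts.
Tape content when halted (ignoring surrounding blanks): 1000

Final answer: Output: 1000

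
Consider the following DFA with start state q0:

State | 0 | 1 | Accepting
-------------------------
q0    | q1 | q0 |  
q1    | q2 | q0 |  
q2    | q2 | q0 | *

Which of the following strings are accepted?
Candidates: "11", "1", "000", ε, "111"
"11": q0 → q0 → q0; q0 is not accepting → rejected
"1": q0 → q0; q0 is not accepting → rejected
"000": q0 → q1 → q2 → q2; q2 is accepting → accepted
ε: q0; q0 is not accepting → rejected
"111": q0 → q0 → q0 → q0; q0 is not accepting → rejected

Final answer: "000"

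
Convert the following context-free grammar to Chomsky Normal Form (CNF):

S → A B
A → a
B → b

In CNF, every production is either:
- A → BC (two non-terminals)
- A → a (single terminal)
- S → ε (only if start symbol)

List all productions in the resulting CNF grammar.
The grammar has no ε-productions or unit productions to eliminate.
S → A B is already in CNF (two non-terminals) – keep it.
A → a is already in CNF (single terminal) – keep it.
B → b is already in CNF (single terminal) – keep it.
Resulting CNF grammar (3 productions): A → a; B → b; S → A B

Final answer: A → a; B → b; S → A B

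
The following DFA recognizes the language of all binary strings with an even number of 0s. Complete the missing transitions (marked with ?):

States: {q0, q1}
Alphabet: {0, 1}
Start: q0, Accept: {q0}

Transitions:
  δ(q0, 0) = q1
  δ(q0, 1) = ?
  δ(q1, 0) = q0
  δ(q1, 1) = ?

What each state remembers (consistent with the given transitions and accept states):
  q0: an even number of 0s has been read so far
  q1: an odd number of 0s has been read so far
Filling in the missing entries:
  δ(q0, 1): in q0 (an even number of 0s has been read so far), after reading 1 we have: an even number of 0s has been read so far → q0
  δ(q1, 1): in q1 (an odd number of 0s has been read so far), after reading 1 we have: an odd number of 0s has been read so far → q1

Final answer: δ(q0, 1) = q0; δ(q1, 1) = q1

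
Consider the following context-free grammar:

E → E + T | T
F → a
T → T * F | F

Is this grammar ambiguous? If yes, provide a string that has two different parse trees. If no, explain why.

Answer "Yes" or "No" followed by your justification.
This is the standard stratified expression grammar: '+' is introduced only by the left-recursive rule E → E + T and '*' only by the left-recursive rule T → T * F, with F → a. For any string, the last '+' must be the one produced at the root E (everything after it is a T containing no '+'), and likewise within each T the last '*' is produced at its root. This fixes the parse tree uniquely (left-associative, '*' binding tighter than '+'), so every string has exactly one parse tree.

Final answer: No - the grammar is unambiguous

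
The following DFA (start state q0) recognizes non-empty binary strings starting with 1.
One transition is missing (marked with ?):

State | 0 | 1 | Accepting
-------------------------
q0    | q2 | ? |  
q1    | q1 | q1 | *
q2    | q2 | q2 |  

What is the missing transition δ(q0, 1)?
q1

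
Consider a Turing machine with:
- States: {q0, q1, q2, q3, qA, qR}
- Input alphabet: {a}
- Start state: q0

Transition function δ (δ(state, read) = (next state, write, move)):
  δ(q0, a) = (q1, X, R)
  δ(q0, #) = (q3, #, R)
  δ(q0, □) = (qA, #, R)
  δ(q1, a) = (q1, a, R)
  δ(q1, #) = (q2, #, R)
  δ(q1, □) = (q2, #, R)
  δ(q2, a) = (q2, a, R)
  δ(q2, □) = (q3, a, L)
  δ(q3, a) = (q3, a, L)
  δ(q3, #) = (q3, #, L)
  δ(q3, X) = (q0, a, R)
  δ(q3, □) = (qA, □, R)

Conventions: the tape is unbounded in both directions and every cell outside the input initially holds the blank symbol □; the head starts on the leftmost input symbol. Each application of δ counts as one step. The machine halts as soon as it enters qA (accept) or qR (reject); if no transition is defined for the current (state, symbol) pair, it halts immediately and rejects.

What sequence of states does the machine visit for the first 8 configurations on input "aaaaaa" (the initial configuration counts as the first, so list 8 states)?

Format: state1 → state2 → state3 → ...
Step 0: [q0]aaaaaa (head at position 0)
Step 1: δ(q0, a) = (q1, X, R)  ⊢  X[q1]aaaaa (head at position 1)
Step 2: δ(q1, a) = (q1, a, R)  ⊢  Xa[q1]aaaa (head at position 2)
Step 3: δ(q1, a) = (q1, a, R)  ⊢  Xaa[q1]aaa (head at position 3)
Step 4: δ(q1, a) = (q1, a, R)  ⊢  Xaaa[q1]aa (head at position 4)
Step 5: δ(q1, a) = (q1, a, R)  ⊢  Xaaaa[q1]a (head at position 5)
Step 6: δ(q1, a) = (q1, a, R)  ⊢  Xaaaaa[q1]□ (head at position 6)
Step 7: δ(q1, □) = (q2, #, R)  ⊢  Xaaaaa#[q2]□ (head at position 7)
Reading off the states of these 8 configurations: q0 → q1 → q1 → q1 → q1 → q1 → q1 → q2

Final answer: q0 → q1 → q1 → q1 → q1 → q1 → q1 → q2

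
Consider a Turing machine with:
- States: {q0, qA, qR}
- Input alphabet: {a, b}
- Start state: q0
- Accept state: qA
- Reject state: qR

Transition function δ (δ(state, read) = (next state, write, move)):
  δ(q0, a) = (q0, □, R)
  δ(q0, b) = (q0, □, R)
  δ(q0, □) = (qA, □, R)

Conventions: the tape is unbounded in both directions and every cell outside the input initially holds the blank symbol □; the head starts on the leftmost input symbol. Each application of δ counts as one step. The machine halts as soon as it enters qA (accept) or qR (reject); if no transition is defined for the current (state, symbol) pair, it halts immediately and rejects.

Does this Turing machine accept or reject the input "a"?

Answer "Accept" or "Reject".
Step 0: [q0]a (head at position 0)
Step 1: δ(q0, a) = (q0, □, R)  ⊢  □[q0]□ (head at position 1)
Step 2: δ(q0, □) = (qA, □, R)  ⊢  □□[qA]□ (head at position 2)
The machine is in qA, so it halts and accepts.

Final answer: Accept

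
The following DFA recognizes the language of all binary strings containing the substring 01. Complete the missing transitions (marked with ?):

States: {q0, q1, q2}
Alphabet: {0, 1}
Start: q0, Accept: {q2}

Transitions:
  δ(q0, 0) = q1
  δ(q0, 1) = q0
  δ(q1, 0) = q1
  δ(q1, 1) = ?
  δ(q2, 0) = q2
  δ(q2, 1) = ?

What each state remembers (consistent with the given transitions and accept states):
  q0: 01 not seen yet and the last symbol was not 0
  q1: 01 not seen yet and the last symbol was 0
  q2: the substring 01 has already been seen
Filling in the missing entries:
  δ(q1, 1): in q1 (01 not seen yet and the last symbol was 0), after reading 1 we have: the substring 01 has already been seen → q2
  δ(q2, 1): in q2 (the substring 01 has already been seen), after reading 1 we have: the substring 01 has already been seen → q2

Final answer: δ(q1, 1) = q2; δ(q2, 1) = q2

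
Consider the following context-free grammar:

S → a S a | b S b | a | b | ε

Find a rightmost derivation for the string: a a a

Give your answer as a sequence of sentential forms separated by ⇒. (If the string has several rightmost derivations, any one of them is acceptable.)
Start with S.
Step 1: the rightmost non-terminal is S; apply S → a S a:  a S a
Step 2: the rightmost non-terminal is S; apply S → a:  a a a

Final answer: S ⇒ a S a ⇒ a a a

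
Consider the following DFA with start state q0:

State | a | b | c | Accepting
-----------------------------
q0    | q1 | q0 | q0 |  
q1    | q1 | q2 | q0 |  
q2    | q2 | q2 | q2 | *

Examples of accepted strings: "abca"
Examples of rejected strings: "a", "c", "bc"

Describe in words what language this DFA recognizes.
strings over {a,b,c} containing 'ab' as substring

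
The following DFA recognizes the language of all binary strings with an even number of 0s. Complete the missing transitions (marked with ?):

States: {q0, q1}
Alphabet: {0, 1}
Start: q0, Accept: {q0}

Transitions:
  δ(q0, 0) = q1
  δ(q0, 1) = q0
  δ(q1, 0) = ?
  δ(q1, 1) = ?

What each state remembers (consistent with the given transitions and accept states):
  q0: an even number of 0s has been read so far
  q1: an odd number of 0s has been read so far
Filling in the missing entries:
  δ(q1, 0): in q1 (an odd number of 0s has been read so far), after reading 0 we have: an even number of 0s has been read so far → q0
  δ(q1, 1): in q1 (an odd number of 0s has been read so far), after reading 1 we have: an odd number of 0s has been read so far → q1

Final answer: δ(q1, 0) = q0; δ(q1, 1) = q1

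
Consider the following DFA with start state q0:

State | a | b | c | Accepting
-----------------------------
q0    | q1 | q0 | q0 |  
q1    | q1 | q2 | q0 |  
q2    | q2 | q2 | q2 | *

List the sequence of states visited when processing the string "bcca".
q0 → q0 → q0 → q0 → q1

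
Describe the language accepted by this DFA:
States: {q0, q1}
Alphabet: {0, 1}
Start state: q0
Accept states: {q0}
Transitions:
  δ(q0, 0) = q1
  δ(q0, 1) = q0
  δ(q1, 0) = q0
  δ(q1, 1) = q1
Analyzing the DFA structure:
Start state: q0
Accept states: {q0}
Interpreting what each state remembers (checking against the transitions):
  q0: an even number of 0s has been read so far
  q1: an odd number of 0s has been read so far
  δ(q0, 0): in q0 (an even number of 0s has been read so far), after reading 0 we have: an odd number of 0s has been read so far → q1
  δ(q0, 1): in q0 (an even number of 0s has been read so far), after reading 1 we have: an even number of 0s has been read so far → q0
  δ(q1, 0): in q1 (an odd number of 0s has been read so far), after reading 0 we have: an even number of 0s has been read so far → q0
  δ(q1, 1): in q1 (an odd number of 0s has been read so far), after reading 1 we have: an odd number of 0s has been read so far → q1
A string is accepted iff it ends in {q0}, i.e. an even number of 0s has been read so far.
Language: All binary strings with an even number of 0s

Final answer: All binary strings with an even number of 0s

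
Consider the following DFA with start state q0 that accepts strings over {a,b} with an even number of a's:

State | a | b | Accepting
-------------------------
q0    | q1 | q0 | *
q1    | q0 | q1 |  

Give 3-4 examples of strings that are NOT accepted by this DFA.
Any strings that end in a non-accepting state work; for example:
"aaa": q0 → q1 → q0 → q1; q1 is not accepting → rejected
"abb": q0 → q1 → q1 → q1; q1 is not accepting → rejected
"bab": q0 → q0 → q1 → q1; q1 is not accepting → rejected
"bbab": q0 → q0 → q0 → q1 → q1; q1 is not accepting → rejected

Final answer: "aaa", "abb", "bab", "bbab"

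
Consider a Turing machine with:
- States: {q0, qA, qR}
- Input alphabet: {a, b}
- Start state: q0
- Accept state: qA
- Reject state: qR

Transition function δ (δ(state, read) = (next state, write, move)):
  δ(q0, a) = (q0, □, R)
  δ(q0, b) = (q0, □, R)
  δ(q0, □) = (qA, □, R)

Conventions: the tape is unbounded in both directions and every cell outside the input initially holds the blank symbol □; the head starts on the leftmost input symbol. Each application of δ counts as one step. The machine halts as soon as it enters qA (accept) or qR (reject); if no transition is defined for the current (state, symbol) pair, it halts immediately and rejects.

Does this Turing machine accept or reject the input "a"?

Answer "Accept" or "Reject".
Step 0: [q0]a (head at position 0)
Step 1: δ(q0, a) = (q0, □, R)  ⊢  □[q0]□ (head at position 1)
Step 2: δ(q0, □) = (qA, □, R)  ⊢  □□[qA]□ (head at position 2)
The machine is in qA, so it halts and accepts.

Final answer: Accept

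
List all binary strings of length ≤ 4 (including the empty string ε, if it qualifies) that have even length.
Checking every binary string of length 0 to 4:
  Length 0: accepted: ε | rejected: (none)
  Length 1: accepted: (none) | rejected: 0, 1
  Length 2: accepted: 00, 01, 10, 11 | rejected: (none)
  Length 3: accepted: (none) | rejected: 000, 001, 010, 011, 100, 101, 110, 111
  Length 4: accepted: 0000, 0001, 0010, 0011, 0100, 0101, 0110, 0111, 1000, 1001, 1010, 1011, 1100, 1101, 1110, 1111 | rejected: (none)
Total: 21 string(s).

Final answer: ε, 00, 01, 10, 11, 0000, 0001, 0010, 0011, 0100, 0101, 0110, 0111, 1000, 1001, 1010, 1011, 1100, 1101, 1110, 1111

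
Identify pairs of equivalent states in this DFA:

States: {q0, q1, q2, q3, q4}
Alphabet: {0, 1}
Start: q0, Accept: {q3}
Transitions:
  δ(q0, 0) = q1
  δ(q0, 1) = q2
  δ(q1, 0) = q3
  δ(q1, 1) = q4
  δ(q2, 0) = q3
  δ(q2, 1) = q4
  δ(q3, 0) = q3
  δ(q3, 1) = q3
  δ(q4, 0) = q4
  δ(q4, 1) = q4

Using the table-filling algorithm:
Round 0 – mark pairs where exactly one state is accepting: (q0,q3), (q1,q3), (q2,q3), (q3,q4)
Round 1 – newly marked: (q0,q1) [on 0: q1 vs q3, already marked]; (q0,q2) [on 0: q1 vs q3, already marked]; (q1,q4) [on 0: q3 vs q4, already marked]; (q2,q4) [on 0: q3 vs q4, already marked]
Round 2 – newly marked: (q0,q4) [on 0: q1 vs q4, already marked]
No further pairs can be marked.
(q1, q2) unmarked: δ(q1,0)=q3, δ(q2,0)=q3; δ(q1,1)=q4, δ(q2,1)=q4 → equivalent
Equivalent pairs: (q1, q2)

Final answer: Equivalent pairs: (q1, q2)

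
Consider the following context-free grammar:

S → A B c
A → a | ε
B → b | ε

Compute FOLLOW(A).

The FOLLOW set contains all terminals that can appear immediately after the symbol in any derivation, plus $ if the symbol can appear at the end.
A occurs in S → A B c followed by B c. Add FIRST(B) minus ε = {b}; B is nullable (B → ε), so what follows B can also follow A: the terminal c. FOLLOW(A) = {b, c}.

Final answer: {b, c}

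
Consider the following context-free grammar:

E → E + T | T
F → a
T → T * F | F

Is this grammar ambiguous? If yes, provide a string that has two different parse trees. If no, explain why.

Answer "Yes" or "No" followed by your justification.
This is the standard stratified expression grammar: '+' is introduced only by the left-recursive rule E → E + T and '*' only by the left-recursive rule T → T * F, with F → a. For any string, the last '+' must be the one produced at the root E (everything after it is a T containing no '+'), and likewise within each T the last '*' is produced at its root. This fixes the parse tree uniquely (left-associative, '*' binding tighter than '+'), so every string has exactly one parse tree.

Final answer: No - the grammar is unambiguous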